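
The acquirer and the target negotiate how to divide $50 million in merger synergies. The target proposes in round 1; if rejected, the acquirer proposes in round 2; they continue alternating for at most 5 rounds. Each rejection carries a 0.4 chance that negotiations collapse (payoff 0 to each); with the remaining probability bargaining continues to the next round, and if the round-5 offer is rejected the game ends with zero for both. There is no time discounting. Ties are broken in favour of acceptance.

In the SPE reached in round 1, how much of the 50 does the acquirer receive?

16.32

Round 5 (the target proposes): rejection yields 0 for the acquirer; the target offers 0 and keeps 50.
Round 4 (the acquirer proposes): rejecting gives the target an expected 0.6 × 50 = 30, so the acquirer offers 30, keeping 20.
Round 3 (the target proposes): rejecting gives the acquirer an expected 0.6 × 20 = 12; the target offers that and keeps 38.
Round 2 (the acquirer proposes): rejecting gives the target an expected 0.6 × 38 = 22.8. The acquirer offers 22.8 and keeps 50 − 22.8 = 27.2.
Round 1 (the target proposes): rejecting gives the acquirer an expected 0.6 × 27.2 = 16.32; the target offers that and keeps 33.68.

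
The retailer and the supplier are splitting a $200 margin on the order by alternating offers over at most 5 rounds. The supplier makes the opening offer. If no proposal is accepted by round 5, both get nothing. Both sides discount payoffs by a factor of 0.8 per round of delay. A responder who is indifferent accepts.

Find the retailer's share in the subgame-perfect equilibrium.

Round 5 (the supplier proposes): rejection yields 0 for the retailer; the supplier offers 0 and keeps 200.
Round 4 (the retailer proposes): the supplier can get 200 next round, worth 0.8 × 200 = 160 now, so the retailer offers 160, keeping 40.
Round 3 (the supplier proposes): the retailer can get 40 next round, worth 0.8 × 40 = 32 now; the supplier offers that and keeps 168.
Round 2 (the retailer proposes): the supplier can get 168 next round, worth 0.8 × 168 = 134.4 now. The retailer offers 134.4 and keeps 200 − 134.4 = 65.6.
Round 1 (the supplier proposes): the retailer can get 65.6 next round, worth 0.8 × 65.6 = 52.48 now. The supplier offers 52.48 and keeps 200 − 52.48 = 147.52.

52.48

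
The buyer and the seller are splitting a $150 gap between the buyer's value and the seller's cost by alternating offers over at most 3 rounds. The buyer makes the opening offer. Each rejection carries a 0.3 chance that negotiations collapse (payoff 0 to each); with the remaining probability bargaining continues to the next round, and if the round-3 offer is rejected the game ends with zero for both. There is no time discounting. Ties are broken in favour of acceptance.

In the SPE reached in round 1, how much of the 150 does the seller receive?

Round 3 (the buyer proposes): the seller will accept anything ≥ 0, so the buyer offers 0 and keeps 150.
Round 2 (the seller proposes): rejecting gives the buyer an expected 0.7 × 150 = 105. The seller offers 105 and keeps 150 − 105 = 45.
Round 1 (the buyer proposes): rejecting gives the seller an expected 0.7 × 45 = 31.5. The buyer offers 31.5 and keeps 150 − 31.5 = 118.5.

31.5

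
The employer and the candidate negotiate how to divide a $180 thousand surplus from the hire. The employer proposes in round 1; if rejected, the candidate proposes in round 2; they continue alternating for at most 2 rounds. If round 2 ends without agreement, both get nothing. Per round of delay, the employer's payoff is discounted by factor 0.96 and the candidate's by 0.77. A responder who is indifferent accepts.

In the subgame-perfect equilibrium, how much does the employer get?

By backward induction:
Round 2 (the candidate proposes): rejection yields 0 for the employer; the candidate offers 0 and keeps 180.
Round 1 (the employer proposes): the candidate can get 180 next round, worth 0.77 × 180 = 138.6 now, so the employer offers 138.6, keeping 41.4.

41.4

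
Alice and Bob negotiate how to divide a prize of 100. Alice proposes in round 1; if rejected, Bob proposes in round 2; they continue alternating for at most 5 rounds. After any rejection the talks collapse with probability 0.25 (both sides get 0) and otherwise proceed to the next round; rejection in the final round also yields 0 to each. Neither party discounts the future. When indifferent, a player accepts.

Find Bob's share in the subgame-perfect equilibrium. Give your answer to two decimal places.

By backward induction:
Round 5 (Alice proposes): rejection yields 0 for Bob; Alice offers 0 and keeps 100.
Round 4 (Bob proposes): rejecting gives Alice an expected 0.75 × 100 = 75, so Bob offers 75, keeping 25.
Round 3 (Alice proposes): rejecting gives Bob an expected 0.75 × 25 = 18.75. Alice offers 18.75 and keeps 100 − 18.75 = 81.25.
Round 2 (Bob proposes): rejecting gives Alice an expected 0.75 × 81.25 = 60.9375, so Bob offers 60.9375, keeping 39.0625.
Round 1 (Alice proposes): rejecting gives Bob an expected 0.75 × 39.0625 = 29.296875, so Alice offers 29.296875, keeping 70.703125.

29.30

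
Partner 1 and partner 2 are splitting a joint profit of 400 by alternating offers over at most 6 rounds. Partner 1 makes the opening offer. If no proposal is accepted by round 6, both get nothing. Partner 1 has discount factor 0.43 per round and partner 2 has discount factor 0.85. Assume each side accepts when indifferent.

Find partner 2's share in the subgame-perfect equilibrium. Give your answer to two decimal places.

310.05

Solve by backward induction from round 6.
Round 6 (partner 2 proposes): partner 1 will accept anything ≥ 0, so partner 2 offers 0 and keeps 400.
Round 5 (partner 1 proposes): partner 2 can get 400 next round, worth 0.85 × 400 = 340 now, so partner 1 offers 340, keeping 60.
Round 4 (partner 2 proposes): partner 1 can get 60 next round, worth 0.43 × 60 = 25.8 now; partner 2 offers that and keeps 374.2.
Round 3 (partner 1 proposes): partner 2 can get 374.2 next round, worth 0.85 × 374.2 = 318.07 now, so partner 1 offers 318.07, keeping 81.93.
Round 2 (partner 2 proposes): partner 1 can get 81.93 next round, worth 0.43 × 81.93 = 35.2299 now. Partner 2 offers 35.2299 and keeps 400 − 35.2299 = 364.7701.
Round 1 (partner 1 proposes): partner 2 can get 364.7701 next round, worth 0.85 × 364.7701 = 310.054585 now. Partner 1 offers 310.054585 and keeps 400 − 310.054585 = 89.945415.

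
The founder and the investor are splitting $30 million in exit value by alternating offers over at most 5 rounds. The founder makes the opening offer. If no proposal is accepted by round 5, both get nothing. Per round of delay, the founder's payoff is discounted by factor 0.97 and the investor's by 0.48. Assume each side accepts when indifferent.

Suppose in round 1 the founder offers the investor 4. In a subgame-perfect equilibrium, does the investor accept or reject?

Round 5 (the founder proposes): rejection yields 0 for the investor; the founder offers 0 and keeps 30.
Round 4 (the investor proposes): the founder can get 30 next round, worth 0.97 × 30 = 29.1 now, so the investor offers 29.1, keeping 0.9.
Round 3 (the founder proposes): the investor can get 0.9 next round, worth 0.48 × 0.9 = 0.432 now; the founder offers that and keeps 29.568.
Round 2 (the investor proposes): the founder can get 29.568 next round, worth 0.97 × 29.568 = 28.68096 now. The investor offers 28.68096 and keeps 30 − 28.68096 = 1.31904.
So by rejecting in round 1, the investor gets 1.31904 next round, worth 0.48 × 1.31904 = 0.6331392 now.
Offer 4 ≥ 0.6331392, so the investor accepts.

Accept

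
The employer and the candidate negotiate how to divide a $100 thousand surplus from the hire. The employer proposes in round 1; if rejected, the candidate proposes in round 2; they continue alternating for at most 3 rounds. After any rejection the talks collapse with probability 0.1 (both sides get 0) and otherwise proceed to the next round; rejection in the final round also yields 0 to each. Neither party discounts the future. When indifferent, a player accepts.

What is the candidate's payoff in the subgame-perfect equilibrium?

By backward induction:
Round 3 (the employer proposes): the candidate will accept anything ≥ 0, so the employer offers 0 and keeps 100.
Round 2 (the candidate proposes): rejecting gives the employer an expected 0.9 × 100 = 90. The candidate offers 90 and keeps 100 − 90 = 10.
Round 1 (the employer proposes): rejecting gives the candidate an expected 0.9 × 10 = 9. The employer offers 9 and keeps 100 − 9 = 91.

9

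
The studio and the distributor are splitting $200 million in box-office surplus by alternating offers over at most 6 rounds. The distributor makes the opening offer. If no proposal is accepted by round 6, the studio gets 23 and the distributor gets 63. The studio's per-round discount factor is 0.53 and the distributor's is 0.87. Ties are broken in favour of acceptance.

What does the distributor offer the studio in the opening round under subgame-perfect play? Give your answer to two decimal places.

Round 6 (the studio proposes): the distributor gets 63 if talks fail, so the studio offers 63 and keeps 137.
Round 5 (the distributor proposes): the studio can get 137 next round, worth 0.53 × 137 = 72.61 now, so the distributor offers 72.61, keeping 127.39.
Round 4 (the studio proposes): the distributor can get 127.39 next round, worth 0.87 × 127.39 = 110.8293 now. The studio offers 110.8293 and keeps 200 − 110.8293 = 89.1707.
Round 3 (the distributor proposes): the studio can get 89.1707 next round, worth 0.53 × 89.1707 = 47.260471 now. The distributor offers 47.260471 and keeps 200 − 47.260471 = 152.739529.
Round 2 (the studio proposes): the distributor can get 152.739529 next round, worth 0.87 × 152.739529 = 132.88339023 now; the studio offers that and keeps 67.11660977.
Round 1 (the distributor proposes): the studio can get 67.11660977 next round, worth 0.53 × 67.11660977 = 35.5718031781 now; the distributor offers that and keeps 164.4281968219.

35.57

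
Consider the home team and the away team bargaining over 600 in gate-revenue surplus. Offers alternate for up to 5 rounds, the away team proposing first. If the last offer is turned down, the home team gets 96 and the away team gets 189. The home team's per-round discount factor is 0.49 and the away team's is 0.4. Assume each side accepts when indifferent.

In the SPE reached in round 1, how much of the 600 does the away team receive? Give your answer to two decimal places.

By backward induction:
Round 5 (the away team proposes): the home team gets 96 if talks fail, so the away team offers 96 and keeps 504.
Round 4 (the home team proposes): the away team can get 504 next round, worth 0.4 × 504 = 201.6 now, so the home team offers 201.6, keeping 398.4.
Round 3 (the away team proposes): the home team can get 398.4 next round, worth 0.49 × 398.4 = 195.216 now; the away team offers that and keeps 404.784.
Round 2 (the home team proposes): the away team can get 404.784 next round, worth 0.4 × 404.784 = 161.9136 now, so the home team offers 161.9136, keeping 438.0864.
Round 1 (the away team proposes): the home team can get 438.0864 next round, worth 0.49 × 438.0864 = 214.662336 now, so the away team offers 214.662336, keeping 385.337664.

385.34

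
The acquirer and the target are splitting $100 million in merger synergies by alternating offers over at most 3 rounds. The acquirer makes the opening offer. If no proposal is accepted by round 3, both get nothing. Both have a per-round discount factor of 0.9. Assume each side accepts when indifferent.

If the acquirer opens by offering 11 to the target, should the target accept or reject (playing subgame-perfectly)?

Round 3 (the acquirer proposes): rejection yields 0 for the target; the acquirer offers 0 and keeps 100.
Round 2 (the target proposes): the acquirer can get 100 next round, worth 0.9 × 100 = 90 now. The target offers 90 and keeps 100 − 90 = 10.
So by rejecting in round 1, the target gets 10 next round, worth 0.9 × 10 = 9 now.
Offer 11 ≥ 9, so the target accepts.

Accept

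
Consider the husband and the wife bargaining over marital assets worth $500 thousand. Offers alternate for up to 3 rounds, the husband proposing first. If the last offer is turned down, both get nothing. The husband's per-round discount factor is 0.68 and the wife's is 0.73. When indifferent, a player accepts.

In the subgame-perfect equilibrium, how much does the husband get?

383.2

Round 3 (the husband proposes): the wife will accept anything ≥ 0, so the husband offers 0 and keeps 500.
Round 2 (the wife proposes): the husband can get 500 next round, worth 0.68 × 500 = 340 now, so the wife offers 340, keeping 160.
Round 1 (the husband proposes): the wife can get 160 next round, worth 0.73 × 160 = 116.8 now, so the husband offers 116.8, keeping 383.2.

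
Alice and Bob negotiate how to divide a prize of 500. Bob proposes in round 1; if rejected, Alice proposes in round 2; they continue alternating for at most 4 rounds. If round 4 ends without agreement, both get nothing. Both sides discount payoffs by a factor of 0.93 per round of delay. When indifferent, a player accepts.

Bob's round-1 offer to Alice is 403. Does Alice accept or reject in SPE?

Reject

Round 4 (Alice proposes): Bob will accept anything ≥ 0, so Alice offers 0 and keeps 500.
Round 3 (Bob proposes): Alice can get 500 next round, worth 0.93 × 500 = 465 now, so Bob offers 465, keeping 35.
Round 2 (Alice proposes): Bob can get 35 next round, worth 0.93 × 35 = 32.55 now, so Alice offers 32.55, keeping 467.45.
So by rejecting in round 1, Alice gets 467.45 next round, worth 0.93 × 467.45 = 434.7285 now.
Offer 403 < 434.7285, so Alice rejects.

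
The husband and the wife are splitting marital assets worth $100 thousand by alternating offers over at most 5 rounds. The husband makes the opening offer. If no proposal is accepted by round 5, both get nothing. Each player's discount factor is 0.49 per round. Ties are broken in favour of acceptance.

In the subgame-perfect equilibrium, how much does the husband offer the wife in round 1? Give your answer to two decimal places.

Round 5 (the husband proposes): rejection yields 0 for the wife; the husband offers 0 and keeps 100.
Round 4 (the wife proposes): the husband can get 100 next round, worth 0.49 × 100 = 49 now, so the wife offers 49, keeping 51.
Round 3 (the husband proposes): the wife can get 51 next round, worth 0.49 × 51 = 24.99 now, so the husband offers 24.99, keeping 75.01.
Round 2 (the wife proposes): the husband can get 75.01 next round, worth 0.49 × 75.01 = 36.7549 now; the wife offers that and keeps 63.2451.
Round 1 (the husband proposes): the wife can get 63.2451 next round, worth 0.49 × 63.2451 = 30.990099 now. The husband offers 30.990099 and keeps 100 − 30.990099 = 69.009901.

30.99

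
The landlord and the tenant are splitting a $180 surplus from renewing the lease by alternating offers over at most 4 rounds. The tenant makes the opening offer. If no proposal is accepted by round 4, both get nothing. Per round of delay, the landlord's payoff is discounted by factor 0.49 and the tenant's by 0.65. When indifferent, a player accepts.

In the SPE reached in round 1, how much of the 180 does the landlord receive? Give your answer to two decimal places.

Round 4 (the landlord proposes): rejection yields 0 for the tenant; the landlord offers 0 and keeps 180.
Round 3 (the tenant proposes): the landlord can get 180 next round, worth 0.49 × 180 = 88.2 now. The tenant offers 88.2 and keeps 180 − 88.2 = 91.8.
Round 2 (the landlord proposes): the tenant can get 91.8 next round, worth 0.65 × 91.8 = 59.67 now, so the landlord offers 59.67, keeping 120.33.
Round 1 (the tenant proposes): the landlord can get 120.33 next round, worth 0.49 × 120.33 = 58.9617 now. The tenant offers 58.9617 and keeps 180 − 58.9617 = 121.0383.

58.96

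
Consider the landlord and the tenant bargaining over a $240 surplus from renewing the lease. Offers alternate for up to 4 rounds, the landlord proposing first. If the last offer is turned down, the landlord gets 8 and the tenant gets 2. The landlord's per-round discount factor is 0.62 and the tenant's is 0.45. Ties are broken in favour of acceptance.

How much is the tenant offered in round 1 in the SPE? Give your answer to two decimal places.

Round 4 (the tenant proposes): the landlord gets 8 if talks fail, so the tenant offers 8 and keeps 232.
Round 3 (the landlord proposes): the tenant can get 232 next round, worth 0.45 × 232 = 104.4 now; the landlord offers that and keeps 135.6.
Round 2 (the tenant proposes): the landlord can get 135.6 next round, worth 0.62 × 135.6 = 84.072 now. The tenant offers 84.072 and keeps 240 − 84.072 = 155.928.
Round 1 (the landlord proposes): the tenant can get 155.928 next round, worth 0.45 × 155.928 = 70.1676 now; the landlord offers that and keeps 169.8324.

70.17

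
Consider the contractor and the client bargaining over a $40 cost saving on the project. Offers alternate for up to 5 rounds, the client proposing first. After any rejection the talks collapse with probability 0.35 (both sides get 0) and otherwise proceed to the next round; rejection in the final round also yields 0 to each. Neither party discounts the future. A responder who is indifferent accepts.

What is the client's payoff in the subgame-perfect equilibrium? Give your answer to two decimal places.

Round 5 (the client proposes): rejection yields 0 for the contractor; the client offers 0 and keeps 40.
Round 4 (the contractor proposes): rejecting gives the client an expected 0.65 × 40 = 26. The contractor offers 26 and keeps 40 − 26 = 14.
Round 3 (the client proposes): rejecting gives the contractor an expected 0.65 × 14 = 9.1. The client offers 9.1 and keeps 40 − 9.1 = 30.9.
Round 2 (the contractor proposes): rejecting gives the client an expected 0.65 × 30.9 = 20.085. The contractor offers 20.085 and keeps 40 − 20.085 = 19.915.
Round 1 (the client proposes): rejecting gives the contractor an expected 0.65 × 19.915 = 12.94475, so the client offers 12.94475, keeping 27.05525.

27.06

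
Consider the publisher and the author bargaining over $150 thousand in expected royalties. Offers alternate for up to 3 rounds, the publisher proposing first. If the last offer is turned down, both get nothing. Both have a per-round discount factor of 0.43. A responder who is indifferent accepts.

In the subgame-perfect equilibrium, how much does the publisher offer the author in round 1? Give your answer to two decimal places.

36.77

By backward induction:
Round 3 (the publisher proposes): the author will accept anything ≥ 0, so the publisher offers 0 and keeps 150.
Round 2 (the author proposes): the publisher can get 150 next round, worth 0.43 × 150 = 64.5 now. The author offers 64.5 and keeps 150 − 64.5 = 85.5.
Round 1 (the publisher proposes): the author can get 85.5 next round, worth 0.43 × 85.5 = 36.765 now, so the publisher offers 36.765, keeping 113.235.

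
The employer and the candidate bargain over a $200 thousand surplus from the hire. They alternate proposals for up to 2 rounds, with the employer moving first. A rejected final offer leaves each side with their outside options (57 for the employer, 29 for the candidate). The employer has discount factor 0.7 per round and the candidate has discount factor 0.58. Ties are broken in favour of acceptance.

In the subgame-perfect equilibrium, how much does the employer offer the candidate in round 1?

By backward induction:
Round 2 (the candidate proposes): the employer gets 57 if talks fail, so the candidate offers 57 and keeps 143.
Round 1 (the employer proposes): the candidate can get 143 next round, worth 0.58 × 143 = 82.94 now. The employer offers 82.94 and keeps 200 − 82.94 = 117.06.

82.94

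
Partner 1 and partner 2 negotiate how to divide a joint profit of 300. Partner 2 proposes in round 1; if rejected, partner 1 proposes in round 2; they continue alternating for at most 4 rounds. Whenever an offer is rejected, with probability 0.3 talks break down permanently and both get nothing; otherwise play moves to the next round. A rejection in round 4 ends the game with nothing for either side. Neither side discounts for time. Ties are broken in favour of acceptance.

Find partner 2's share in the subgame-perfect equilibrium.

Round 4 (partner 1 proposes): partner 2 will accept anything ≥ 0, so partner 1 offers 0 and keeps 300.
Round 3 (partner 2 proposes): rejecting gives partner 1 an expected 0.7 × 300 = 210. Partner 2 offers 210 and keeps 300 − 210 = 90.
Round 2 (partner 1 proposes): rejecting gives partner 2 an expected 0.7 × 90 = 63. Partner 1 offers 63 and keeps 300 − 63 = 237.
Round 1 (partner 2 proposes): rejecting gives partner 1 an expected 0.7 × 237 = 165.9; partner 2 offers that and keeps 134.1.

134.1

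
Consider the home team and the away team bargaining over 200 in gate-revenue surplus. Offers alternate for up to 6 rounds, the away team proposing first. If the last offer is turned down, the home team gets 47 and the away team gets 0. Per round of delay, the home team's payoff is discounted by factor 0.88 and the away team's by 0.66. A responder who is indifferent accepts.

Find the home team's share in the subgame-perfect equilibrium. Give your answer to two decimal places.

Solve by backward induction from round 6.
Round 6 (the home team proposes): the away team will accept anything ≥ 0, so the home team offers 0 and keeps 200.
Round 5 (the away team proposes): the home team can get 200 next round, worth 0.88 × 200 = 176 now. The away team offers 176 and keeps 200 − 176 = 24.
Round 4 (the home team proposes): the away team can get 24 next round, worth 0.66 × 24 = 15.84 now; the home team offers that and keeps 184.16.
Round 3 (the away team proposes): the home team can get 184.16 next round, worth 0.88 × 184.16 = 162.0608 now, so the away team offers 162.0608, keeping 37.9392.
Round 2 (the home team proposes): the away team can get 37.9392 next round, worth 0.66 × 37.9392 = 25.039872 now; the home team offers that and keeps 174.960128.
Round 1 (the away team proposes): the home team can get 174.960128 next round, worth 0.88 × 174.960128 = 153.96491264 now, so the away team offers 153.96491264, keeping 46.03508736.

153.96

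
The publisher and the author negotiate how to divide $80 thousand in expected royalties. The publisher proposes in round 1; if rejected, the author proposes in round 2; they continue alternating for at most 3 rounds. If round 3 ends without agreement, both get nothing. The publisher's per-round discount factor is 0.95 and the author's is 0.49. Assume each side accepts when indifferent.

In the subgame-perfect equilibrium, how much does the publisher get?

Round 3 (the publisher proposes): rejection yields 0 for the author; the publisher offers 0 and keeps 80.
Round 2 (the author proposes): the publisher can get 80 next round, worth 0.95 × 80 = 76 now. The author offers 76 and keeps 80 − 76 = 4.
Round 1 (the publisher proposes): the author can get 4 next round, worth 0.49 × 4 = 1.96 now, so the publisher offers 1.96, keeping 78.04.

78.04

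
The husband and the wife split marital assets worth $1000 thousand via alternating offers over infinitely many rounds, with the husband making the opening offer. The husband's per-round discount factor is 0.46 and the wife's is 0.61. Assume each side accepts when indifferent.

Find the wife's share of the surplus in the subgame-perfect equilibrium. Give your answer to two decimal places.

457.88

Let x be the husband's share when the husband proposes and y be the wife's share when the wife proposes.
The wife accepts iff offered ≥ 0.61·y, so x = 1000 − 0.61y. Symmetrically y = 1000 − 0.46x.
Substituting: x = 1000 − 0.61(1000 − 0.46x), giving x(1 − 0.46·0.61) = 1000(1 − 0.61).
So x = 1000 × 0.39 / 0.7194 ≈ 542.1184, and the wife receives 1000 − x ≈ 457.8816.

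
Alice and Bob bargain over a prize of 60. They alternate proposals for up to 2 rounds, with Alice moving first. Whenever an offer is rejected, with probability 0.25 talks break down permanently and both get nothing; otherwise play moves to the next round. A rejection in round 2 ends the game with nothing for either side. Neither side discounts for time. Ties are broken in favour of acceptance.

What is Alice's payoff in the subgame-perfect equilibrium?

15

Round 2 (Bob proposes): Alice will accept anything ≥ 0, so Bob offers 0 and keeps 60.
Round 1 (Alice proposes): rejecting gives Bob an expected 0.75 × 60 = 45. Alice offers 45 and keeps 60 − 45 = 15.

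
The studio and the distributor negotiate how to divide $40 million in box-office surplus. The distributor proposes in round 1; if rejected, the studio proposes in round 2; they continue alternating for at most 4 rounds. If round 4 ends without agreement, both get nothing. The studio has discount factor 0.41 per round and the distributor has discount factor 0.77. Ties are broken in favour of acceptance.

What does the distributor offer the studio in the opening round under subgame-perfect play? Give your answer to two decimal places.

Round 4 (the studio proposes): the distributor will accept anything ≥ 0, so the studio offers 0 and keeps 40.
Round 3 (the distributor proposes): the studio can get 40 next round, worth 0.41 × 40 = 16.4 now; the distributor offers that and keeps 23.6.
Round 2 (the studio proposes): the distributor can get 23.6 next round, worth 0.77 × 23.6 = 18.172 now, so the studio offers 18.172, keeping 21.828.
Round 1 (the distributor proposes): the studio can get 21.828 next round, worth 0.41 × 21.828 = 8.94948 now; the distributor offers that and keeps 31.05052.

8.95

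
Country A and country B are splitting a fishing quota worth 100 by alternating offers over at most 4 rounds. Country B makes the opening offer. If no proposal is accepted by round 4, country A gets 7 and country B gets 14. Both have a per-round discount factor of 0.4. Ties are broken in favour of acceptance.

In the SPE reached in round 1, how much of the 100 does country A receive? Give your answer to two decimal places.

Round 4 (country A proposes): country B gets 14 if talks fail, so country A offers 14 and keeps 86.
Round 3 (country B proposes): country A can get 86 next round, worth 0.4 × 86 = 34.4 now, so country B offers 34.4, keeping 65.6.
Round 2 (country A proposes): country B can get 65.6 next round, worth 0.4 × 65.6 = 26.24 now, so country A offers 26.24, keeping 73.76.
Round 1 (country B proposes): country A can get 73.76 next round, worth 0.4 × 73.76 = 29.504 now. Country B offers 29.504 and keeps 100 − 29.504 = 70.496.

29.50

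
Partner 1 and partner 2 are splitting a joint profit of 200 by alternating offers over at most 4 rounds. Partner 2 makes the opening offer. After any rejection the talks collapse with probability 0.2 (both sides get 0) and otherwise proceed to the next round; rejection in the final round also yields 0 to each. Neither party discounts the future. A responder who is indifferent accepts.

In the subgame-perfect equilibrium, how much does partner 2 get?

65.6

Round 4 (partner 1 proposes): rejection yields 0 for partner 2; partner 1 offers 0 and keeps 200.
Round 3 (partner 2 proposes): rejecting gives partner 1 an expected 0.8 × 200 = 160; partner 2 offers that and keeps 40.
Round 2 (partner 1 proposes): rejecting gives partner 2 an expected 0.8 × 40 = 32; partner 1 offers that and keeps 168.
Round 1 (partner 2 proposes): rejecting gives partner 1 an expected 0.8 × 168 = 134.4; partner 2 offers that and keeps 65.6.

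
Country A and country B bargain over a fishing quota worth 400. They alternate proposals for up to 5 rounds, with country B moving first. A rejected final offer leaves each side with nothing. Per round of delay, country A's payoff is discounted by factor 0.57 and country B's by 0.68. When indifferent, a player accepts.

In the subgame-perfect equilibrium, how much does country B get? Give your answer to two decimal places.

Round 5 (country B proposes): rejection yields 0 for country A; country B offers 0 and keeps 400.
Round 4 (country A proposes): country B can get 400 next round, worth 0.68 × 400 = 272 now, so country A offers 272, keeping 128.
Round 3 (country B proposes): country A can get 128 next round, worth 0.57 × 128 = 72.96 now, so country B offers 72.96, keeping 327.04.
Round 2 (country A proposes): country B can get 327.04 next round, worth 0.68 × 327.04 = 222.3872 now, so country A offers 222.3872, keeping 177.6128.
Round 1 (country B proposes): country A can get 177.6128 next round, worth 0.57 × 177.6128 = 101.239296 now. Country B offers 101.239296 and keeps 400 − 101.239296 = 298.760704.

298.76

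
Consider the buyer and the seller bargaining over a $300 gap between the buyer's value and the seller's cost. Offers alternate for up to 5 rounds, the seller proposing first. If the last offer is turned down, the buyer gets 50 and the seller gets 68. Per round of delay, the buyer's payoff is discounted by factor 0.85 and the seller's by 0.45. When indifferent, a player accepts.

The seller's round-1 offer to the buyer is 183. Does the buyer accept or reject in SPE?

Reject

Work out the buyer's continuation value if the offer is rejected.
Round 5 (the seller proposes): the buyer gets 50 if talks fail, so the seller offers 50 and keeps 250.
Round 4 (the buyer proposes): the seller can get 250 next round, worth 0.45 × 250 = 112.5 now. The buyer offers 112.5 and keeps 300 − 112.5 = 187.5.
Round 3 (the seller proposes): the buyer can get 187.5 next round, worth 0.85 × 187.5 = 159.375 now, so the seller offers 159.375, keeping 140.625.
Round 2 (the buyer proposes): the seller can get 140.625 next round, worth 0.45 × 140.625 = 63.28125 now. The buyer offers 63.28125 and keeps 300 − 63.28125 = 236.71875.
So by rejecting in round 1, the buyer gets 236.71875 next round, worth 0.85 × 236.71875 = 201.2109375 now.
Offer 183 < 201.2109375, so the buyer rejects.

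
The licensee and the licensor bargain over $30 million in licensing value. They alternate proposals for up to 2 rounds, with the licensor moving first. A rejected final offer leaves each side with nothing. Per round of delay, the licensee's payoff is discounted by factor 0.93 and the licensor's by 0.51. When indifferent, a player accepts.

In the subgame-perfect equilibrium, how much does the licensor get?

2.1

Solve by backward induction from round 2.
Round 2 (the licensee proposes): the licensor will accept anything ≥ 0, so the licensee offers 0 and keeps 30.
Round 1 (the licensor proposes): the licensee can get 30 next round, worth 0.93 × 30 = 27.9 now. The licensor offers 27.9 and keeps 30 − 27.9 = 2.1.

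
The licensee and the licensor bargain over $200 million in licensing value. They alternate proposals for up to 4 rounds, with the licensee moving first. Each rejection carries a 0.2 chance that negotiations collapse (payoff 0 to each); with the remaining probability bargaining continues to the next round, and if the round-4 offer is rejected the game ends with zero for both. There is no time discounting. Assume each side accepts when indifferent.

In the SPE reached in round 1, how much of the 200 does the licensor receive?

134.4

By backward induction:
Round 4 (the licensor proposes): rejection yields 0 for the licensee; the licensor offers 0 and keeps 200.
Round 3 (the licensee proposes): rejecting gives the licensor an expected 0.8 × 200 = 160. The licensee offers 160 and keeps 200 − 160 = 40.
Round 2 (the licensor proposes): rejecting gives the licensee an expected 0.8 × 40 = 32, so the licensor offers 32, keeping 168.
Round 1 (the licensee proposes): rejecting gives the licensor an expected 0.8 × 168 = 134.4, so the licensee offers 134.4, keeping 65.6.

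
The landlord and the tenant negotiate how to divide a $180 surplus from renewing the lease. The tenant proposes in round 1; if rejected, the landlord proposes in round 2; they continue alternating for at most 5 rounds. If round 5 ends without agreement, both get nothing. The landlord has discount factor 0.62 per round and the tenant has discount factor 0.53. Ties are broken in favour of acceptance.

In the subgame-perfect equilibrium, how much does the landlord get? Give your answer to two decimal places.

69.69

By backward induction:
Round 5 (the tenant proposes): rejection yields 0 for the landlord; the tenant offers 0 and keeps 180.
Round 4 (the landlord proposes): the tenant can get 180 next round, worth 0.53 × 180 = 95.4 now; the landlord offers that and keeps 84.6.
Round 3 (the tenant proposes): the landlord can get 84.6 next round, worth 0.62 × 84.6 = 52.452 now; the tenant offers that and keeps 127.548.
Round 2 (the landlord proposes): the tenant can get 127.548 next round, worth 0.53 × 127.548 = 67.60044 now, so the landlord offers 67.60044, keeping 112.39956.
Round 1 (the tenant proposes): the landlord can get 112.39956 next round, worth 0.62 × 112.39956 = 69.6877272 now. The tenant offers 69.6877272 and keeps 180 − 69.6877272 = 110.3122728.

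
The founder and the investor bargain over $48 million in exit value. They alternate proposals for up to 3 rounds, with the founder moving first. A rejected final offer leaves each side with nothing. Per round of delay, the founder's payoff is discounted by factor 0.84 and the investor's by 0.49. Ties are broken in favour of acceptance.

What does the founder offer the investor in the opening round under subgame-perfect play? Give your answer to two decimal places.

3.76

Work backward from the last round.
Round 3 (the founder proposes): rejection yields 0 for the investor; the founder offers 0 and keeps 48.
Round 2 (the investor proposes): the founder can get 48 next round, worth 0.84 × 48 = 40.32 now. The investor offers 40.32 and keeps 48 − 40.32 = 7.68.
Round 1 (the founder proposes): the investor can get 7.68 next round, worth 0.49 × 7.68 = 3.7632 now. The founder offers 3.7632 and keeps 48 − 3.7632 = 44.2368.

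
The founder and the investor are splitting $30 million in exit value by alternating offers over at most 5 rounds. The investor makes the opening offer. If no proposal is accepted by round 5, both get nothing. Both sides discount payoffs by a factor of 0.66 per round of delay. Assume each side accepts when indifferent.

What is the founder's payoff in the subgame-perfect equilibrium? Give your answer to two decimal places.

Round 5 (the investor proposes): the founder will accept anything ≥ 0, so the investor offers 0 and keeps 30.
Round 4 (the founder proposes): the investor can get 30 next round, worth 0.66 × 30 = 19.8 now, so the founder offers 19.8, keeping 10.2.
Round 3 (the investor proposes): the founder can get 10.2 next round, worth 0.66 × 10.2 = 6.732 now, so the investor offers 6.732, keeping 23.268.
Round 2 (the founder proposes): the investor can get 23.268 next round, worth 0.66 × 23.268 = 15.35688 now. The founder offers 15.35688 and keeps 30 − 15.35688 = 14.64312.
Round 1 (the investor proposes): the founder can get 14.64312 next round, worth 0.66 × 14.64312 = 9.6644592 now. The investor offers 9.6644592 and keeps 30 − 9.6644592 = 20.3355408.

9.66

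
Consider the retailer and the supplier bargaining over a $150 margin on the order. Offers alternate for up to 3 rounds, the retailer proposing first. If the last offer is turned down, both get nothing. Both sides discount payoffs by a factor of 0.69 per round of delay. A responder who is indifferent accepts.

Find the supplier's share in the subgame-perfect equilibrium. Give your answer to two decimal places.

Round 3 (the retailer proposes): rejection yields 0 for the supplier; the retailer offers 0 and keeps 150.
Round 2 (the supplier proposes): the retailer can get 150 next round, worth 0.69 × 150 = 103.5 now; the supplier offers that and keeps 46.5.
Round 1 (the retailer proposes): the supplier can get 46.5 next round, worth 0.69 × 46.5 = 32.085 now. The retailer offers 32.085 and keeps 150 − 32.085 = 117.915.

32.09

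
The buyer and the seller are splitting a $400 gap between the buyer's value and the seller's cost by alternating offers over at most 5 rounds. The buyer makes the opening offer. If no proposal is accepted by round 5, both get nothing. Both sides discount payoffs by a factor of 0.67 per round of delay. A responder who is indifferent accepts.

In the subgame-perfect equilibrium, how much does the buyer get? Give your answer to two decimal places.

Round 5 (the buyer proposes): rejection yields 0 for the seller; the buyer offers 0 and keeps 400.
Round 4 (the seller proposes): the buyer can get 400 next round, worth 0.67 × 400 = 268 now, so the seller offers 268, keeping 132.
Round 3 (the buyer proposes): the seller can get 132 next round, worth 0.67 × 132 = 88.44 now; the buyer offers that and keeps 311.56.
Round 2 (the seller proposes): the buyer can get 311.56 next round, worth 0.67 × 311.56 = 208.7452 now; the seller offers that and keeps 191.2548.
Round 1 (the buyer proposes): the seller can get 191.2548 next round, worth 0.67 × 191.2548 = 128.140716 now, so the buyer offers 128.140716, keeping 271.859284.

271.86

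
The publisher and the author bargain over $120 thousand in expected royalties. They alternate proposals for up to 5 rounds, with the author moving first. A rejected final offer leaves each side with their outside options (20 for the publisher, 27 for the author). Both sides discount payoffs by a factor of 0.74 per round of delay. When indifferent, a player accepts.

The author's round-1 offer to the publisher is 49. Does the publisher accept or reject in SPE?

Accept

Round 5 (the author proposes): the publisher gets 20 if talks fail, so the author offers 20 and keeps 100.
Round 4 (the publisher proposes): the author can get 100 next round, worth 0.74 × 100 = 74 now. The publisher offers 74 and keeps 120 − 74 = 46.
Round 3 (the author proposes): the publisher can get 46 next round, worth 0.74 × 46 = 34.04 now; the author offers that and keeps 85.96.
Round 2 (the publisher proposes): the author can get 85.96 next round, worth 0.74 × 85.96 = 63.6104 now. The publisher offers 63.6104 and keeps 120 − 63.6104 = 56.3896.
So by rejecting in round 1, the publisher gets 56.3896 next round, worth 0.74 × 56.3896 = 41.728304 now.
Offer 49 ≥ 41.728304, so the publisher accepts.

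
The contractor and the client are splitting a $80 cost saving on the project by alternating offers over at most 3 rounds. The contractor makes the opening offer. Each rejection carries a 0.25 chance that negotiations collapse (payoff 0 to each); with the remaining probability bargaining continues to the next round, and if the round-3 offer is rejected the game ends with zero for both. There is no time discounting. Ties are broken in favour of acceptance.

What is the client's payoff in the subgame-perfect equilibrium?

15

Round 3 (the contractor proposes): rejection yields 0 for the client; the contractor offers 0 and keeps 80.
Round 2 (the client proposes): rejecting gives the contractor an expected 0.75 × 80 = 60. The client offers 60 and keeps 80 − 60 = 20.
Round 1 (the contractor proposes): rejecting gives the client an expected 0.75 × 20 = 15; the contractor offers that and keeps 65.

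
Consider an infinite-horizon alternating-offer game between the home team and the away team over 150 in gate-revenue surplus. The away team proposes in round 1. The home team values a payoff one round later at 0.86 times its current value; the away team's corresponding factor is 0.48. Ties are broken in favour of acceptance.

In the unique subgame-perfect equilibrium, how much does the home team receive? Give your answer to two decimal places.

Let x be the away team's share when the away team proposes and y be the home team's share when the home team proposes.
The home team accepts iff offered ≥ 0.86·y, so x = 150 − 0.86y. Symmetrically y = 150 − 0.48x.
Substituting: x = 150 − 0.86(150 − 0.48x), giving x(1 − 0.48·0.86) = 150(1 − 0.86).
So x = 150 × 0.14 / 0.5872 ≈ 35.7629, and the home team receives 150 − x ≈ 114.2371.

114.24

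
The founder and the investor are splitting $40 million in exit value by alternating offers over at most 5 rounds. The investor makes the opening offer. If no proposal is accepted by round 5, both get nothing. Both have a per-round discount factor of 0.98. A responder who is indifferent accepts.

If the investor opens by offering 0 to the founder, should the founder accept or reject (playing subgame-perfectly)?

Round 5 (the investor proposes): rejection yields 0 for the founder; the investor offers 0 and keeps 40.
Round 4 (the founder proposes): the investor can get 40 next round, worth 0.98 × 40 = 39.2 now; the founder offers that and keeps 0.8.
Round 3 (the investor proposes): the founder can get 0.8 next round, worth 0.98 × 0.8 = 0.784 now, so the investor offers 0.784, keeping 39.216.
Round 2 (the founder proposes): the investor can get 39.216 next round, worth 0.98 × 39.216 = 38.43168 now. The founder offers 38.43168 and keeps 40 − 38.43168 = 1.56832.
So by rejecting in round 1, the founder gets 1.56832 next round, worth 0.98 × 1.56832 = 1.5369536 now.
Offer 0 < 1.5369536, so the founder rejects.

Reject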